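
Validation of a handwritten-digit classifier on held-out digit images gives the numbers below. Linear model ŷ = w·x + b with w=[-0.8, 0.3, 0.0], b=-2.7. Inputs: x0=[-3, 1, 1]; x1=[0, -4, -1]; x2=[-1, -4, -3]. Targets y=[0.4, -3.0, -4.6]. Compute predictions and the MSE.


ŷ0 = (-0.8)·(-3) + (0.3)·(1) + (0.0)·(1) - 2.7 = 0.0
ŷ1 = (-0.8)·(0) + (0.3)·(-4) + (0.0)·(-1) - 2.7 = -3.9
ŷ2 = (-0.8)·(-1) + (0.3)·(-4) + (0.0)·(-3) - 2.7 = -3.1
errors² = [0.16, 0.81, 2.25]
MSE = 3.2200/3 = 1.0733

1.0733


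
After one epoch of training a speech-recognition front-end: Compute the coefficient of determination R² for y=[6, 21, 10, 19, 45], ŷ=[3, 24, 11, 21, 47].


ȳ = 20.2
SS_res = Σ(y-ŷ)² = 27
SS_tot = Σ(y-ȳ)² = 922.8
R² = 1 - SS_res/SS_tot = 1 - 0.0293 = 0.9707

0.9707


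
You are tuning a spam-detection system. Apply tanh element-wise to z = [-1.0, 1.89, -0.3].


tanh(-1.0) = -0.7616
tanh(1.89) = 0.9554
tanh(-0.3) = -0.2913
result = [-0.7616, 0.9554, -0.2913]

[-0.7616, 0.9554, -0.2913]


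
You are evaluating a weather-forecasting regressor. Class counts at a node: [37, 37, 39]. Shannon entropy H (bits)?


Probabilities: [37/113, 37/113, 39/113] ≈ [0.3274, 0.3274, 0.3451]
H = -((37/113)·log₂(37/113) + (37/113)·log₂(37/113) + (39/113)·log₂(39/113))
  = 1.5845 bits

1.5845 bits


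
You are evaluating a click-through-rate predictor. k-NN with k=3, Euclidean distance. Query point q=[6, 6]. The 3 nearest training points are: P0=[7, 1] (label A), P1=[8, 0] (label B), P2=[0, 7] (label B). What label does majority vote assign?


d(q,P0) = 5.099  (label A)
d(q,P1) = 6.3246  (label B)
d(q,P2) = 6.0828  (label B)
Votes: A=1, B=2
Majority → B

B


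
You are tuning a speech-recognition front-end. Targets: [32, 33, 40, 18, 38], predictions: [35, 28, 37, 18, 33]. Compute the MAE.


Absolute errors: |32-35|=3, |33-28|=5, |40-37|=3, |18-18|=0, |38-33|=5
Sum = 16
MAE = 16/5 = 16/5

16/5


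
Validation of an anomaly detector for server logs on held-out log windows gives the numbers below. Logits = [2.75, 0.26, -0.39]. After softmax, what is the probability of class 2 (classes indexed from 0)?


Exponentials: e^2.75=15.6426, e^0.26=1.2969, e^-0.39=0.6771
Sum = 17.6166
Softmax = [0.8879, 0.0736, 0.0384]
p[2] = 0.6771/17.6166 = 0.0384

0.0384


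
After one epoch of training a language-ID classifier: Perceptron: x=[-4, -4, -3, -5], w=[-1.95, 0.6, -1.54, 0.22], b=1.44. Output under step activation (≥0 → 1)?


z = (-4)·(-1.95) + (-4)·(0.6) + (-3)·(-1.54) + (-5)·(0.22) + 1.44
  = 10.36
step(z) = 1 (z≥0)

1


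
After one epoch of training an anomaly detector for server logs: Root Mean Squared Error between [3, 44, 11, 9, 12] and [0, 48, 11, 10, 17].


MSE = 51/5 = 10.2
RMSE = √(51/5) = 3.1937

3.1937


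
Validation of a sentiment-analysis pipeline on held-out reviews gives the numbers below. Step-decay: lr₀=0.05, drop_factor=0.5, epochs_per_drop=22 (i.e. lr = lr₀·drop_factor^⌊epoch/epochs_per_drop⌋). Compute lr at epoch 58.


n_drops = ⌊58/22⌋ = 2
lr = 0.05·0.5^2 = 0.05·0.25 = 0.0125

0.0125


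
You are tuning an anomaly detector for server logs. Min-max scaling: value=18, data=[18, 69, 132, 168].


min=18, max=168
(18-18)/(168-18) = 0/150 = 0.0

0.0


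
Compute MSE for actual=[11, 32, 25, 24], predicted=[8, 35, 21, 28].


Squared errors: (11-8)²=9, (32-35)²=9, (25-21)²=16, (24-28)²=16
Sum = 50
MSE = 50/4 = 25/2

25/2


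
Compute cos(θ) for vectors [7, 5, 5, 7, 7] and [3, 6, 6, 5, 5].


A·B = 7·3 + 5·6 + 5·6 + 7·5 + 7·5 = 151
‖A‖ = √197 = 14.0357, ‖B‖ = √131 = 11.4455
cos = 151/(√197·√131) = 151/√25807 = 0.94

0.94


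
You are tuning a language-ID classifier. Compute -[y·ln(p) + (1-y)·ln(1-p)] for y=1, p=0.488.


BCE = -[y·ln(p) + (1-y)·ln(1-p)]
= -1·ln(0.488) - 0
= -ln(0.488) = 0.7174

0.7174


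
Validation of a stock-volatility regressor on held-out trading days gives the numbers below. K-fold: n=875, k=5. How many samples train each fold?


Fold size = 875/5 = 175
Training per fold = 875 - 175 = 700

700


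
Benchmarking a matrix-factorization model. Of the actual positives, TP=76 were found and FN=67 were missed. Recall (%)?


Recall = TP/(TP+FN)
= 76/(76+67)
= 76/143 = 53.15%

53.15%


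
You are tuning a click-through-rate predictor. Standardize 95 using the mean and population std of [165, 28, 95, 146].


μ = 108.5, σ = 53.0589
z = (95 - 108.5)/53.0589 = -0.2544

-0.2544


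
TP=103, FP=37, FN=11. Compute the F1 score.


Precision = 103/140 = 0.7357
Recall = 103/114 = 0.9035
F1 = 2·P·R/(P+R) = 2·TP/(2·TP+FP+FN) = 206/(206+37+11) = 206/254 = 0.811

0.811


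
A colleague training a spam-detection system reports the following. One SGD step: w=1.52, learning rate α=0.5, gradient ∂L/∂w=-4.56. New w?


w_new = w - α·∇
= 1.52 - 0.5·-4.56
= 1.52 + 2.28
= 3.8

3.8


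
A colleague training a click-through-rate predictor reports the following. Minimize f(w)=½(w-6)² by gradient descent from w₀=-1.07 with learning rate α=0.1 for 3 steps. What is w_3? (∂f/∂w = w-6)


step 1: grad = -1.07-6 = -7.07; w = -1.07 - 0.1·(-7.07) = -0.363
step 2: grad = -0.363-6 = -6.363; w = -0.363 - 0.1·(-6.363) = 0.2733
step 3: grad = 0.2733-6 = -5.7267; w = 0.2733 - 0.1·(-5.7267) = 0.84597

0.84597


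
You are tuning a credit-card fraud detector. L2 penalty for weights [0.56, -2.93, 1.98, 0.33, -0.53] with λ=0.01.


‖w‖₂² = (0.56)² + (-2.93)² + (1.98)² + (0.33)² + (-0.53)²
     = 0.3136 + 8.5849 + 3.9204 + 0.1089 + 0.2809
     = 13.2087
λ·‖w‖₂² = 0.01·13.2087 = 0.132087

0.132087


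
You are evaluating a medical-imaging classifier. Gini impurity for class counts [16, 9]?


Probabilities: [16/25, 9/25] ≈ [0.64, 0.36]
Σpᵢ² = (256 + 81)/25² = 337/625
Gini = 1 - Σpᵢ² = 1 - 337/625 = 0.4608

0.4608


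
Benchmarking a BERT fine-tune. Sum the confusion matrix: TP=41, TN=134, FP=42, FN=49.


Total = TP + TN + FP + FN
= 41 + 134 + 42 + 49
= 266
(Predicted positive: 83, predicted negative: 183)

266


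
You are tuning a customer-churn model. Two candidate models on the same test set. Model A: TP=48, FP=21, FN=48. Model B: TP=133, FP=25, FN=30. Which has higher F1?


Model A: P=48/69=0.6957, R=48/96=0.5, F1=2PR/(P+R)=2TP/(2TP+FP+FN)=96/165=0.5818
Model B: P=133/158=0.8418, R=133/163=0.816, F1=2PR/(P+R)=2TP/(2TP+FP+FN)=266/321=0.8287
0.5818 < 0.8287 → Model B

Model B


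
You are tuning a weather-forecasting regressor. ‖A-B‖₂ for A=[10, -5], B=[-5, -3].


d = √((10+ 5)² + (-5+ 3)²)
  = √(225 + 4)
  = √229 = 15.1327

15.1327


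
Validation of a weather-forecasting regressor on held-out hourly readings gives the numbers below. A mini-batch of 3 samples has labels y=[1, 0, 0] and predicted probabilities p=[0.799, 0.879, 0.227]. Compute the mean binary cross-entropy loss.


L[0] = -ln(0.799) = 0.2244
L[1] = -ln(1-0.879) = -ln(0.121) = 2.112
L[2] = -ln(1-0.227) = -ln(0.773) = 0.2575
mean = (0.2244 + 2.112 + 0.2575)/3 = 0.8646

0.8646


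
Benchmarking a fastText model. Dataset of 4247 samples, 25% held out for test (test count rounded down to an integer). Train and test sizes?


Test = ⌊4247·25/100⌋ = 1061
Train = 4247 - 1061 = 3186

Train: 3186, Test: 1061


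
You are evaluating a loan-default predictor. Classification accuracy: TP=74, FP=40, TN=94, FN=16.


Accuracy = (TP+TN)/(TP+TN+FP+FN)
= (74+94)/(224)
= 168/224 = 75.0%

75.0%


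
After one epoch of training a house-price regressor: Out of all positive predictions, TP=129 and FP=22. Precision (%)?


Precision = TP/(TP+FP)
= 129/(129+22)
= 129/151 = 85.43%

85.43%


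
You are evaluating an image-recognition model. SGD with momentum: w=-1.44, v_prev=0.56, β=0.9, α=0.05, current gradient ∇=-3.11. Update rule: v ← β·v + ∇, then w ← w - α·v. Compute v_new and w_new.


v_new = 0.9·0.56 - 3.11 = 0.504 - 3.11 = -2.606
w_new = -1.44 - 0.05·-2.606 = -1.44 + 0.1303 = -1.3097

v_new=-2.606, w_new=-1.3097


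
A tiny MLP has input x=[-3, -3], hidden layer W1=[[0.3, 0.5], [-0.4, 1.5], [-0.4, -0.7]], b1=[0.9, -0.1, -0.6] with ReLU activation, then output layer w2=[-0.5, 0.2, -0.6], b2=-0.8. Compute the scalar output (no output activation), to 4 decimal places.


z1[0] = (0.3)·(-3) + (0.5)·(-3) + 0.9 = -1.5
z1[1] = (-0.4)·(-3) + (1.5)·(-3) - 0.1 = -3.4
z1[2] = (-0.4)·(-3) + (-0.7)·(-3) - 0.6 = 2.7
h = ReLU(z1) = [0.0, 0.0, 2.7]
output = (-0.5)·(0.0) + (0.2)·(0.0) + (-0.6)·(2.7) - 0.8 = -2.42

-2.42


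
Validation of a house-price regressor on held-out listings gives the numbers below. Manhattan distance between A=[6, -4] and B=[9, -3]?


d = |6-9| + |-4+ 3|
  = 3 + 1
  = 4

4


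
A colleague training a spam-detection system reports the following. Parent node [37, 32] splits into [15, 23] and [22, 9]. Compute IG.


Parent = [37, 32], H_parent = 0.9962
H_left = 0.9678 (n=38), H_right = 0.8691 (n=31)
H_children = (38/69)·0.9678 + (31/69)·0.8691 = 0.9235
IG = 0.9962 - 0.9235 = 0.0727

0.0727


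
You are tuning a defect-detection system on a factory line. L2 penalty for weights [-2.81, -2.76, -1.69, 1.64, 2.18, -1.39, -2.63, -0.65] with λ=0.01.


‖w‖₂² = (-2.81)² + (-2.76)² + (-1.69)² + (1.64)² + (2.18)² + (-1.39)² + (-2.63)² + (-0.65)²
     = 7.8961 + 7.6176 + 2.8561 + 2.6896 + 4.7524 + 1.9321 + 6.9169 + 0.4225
     = 35.0833
λ·‖w‖₂² = 0.01·35.0833 = 0.350833

0.350833


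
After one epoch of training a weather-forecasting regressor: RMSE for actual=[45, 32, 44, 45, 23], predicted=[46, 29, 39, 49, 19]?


MSE = 67/5 = 13.4
RMSE = √(67/5) = 3.6606

3.6606


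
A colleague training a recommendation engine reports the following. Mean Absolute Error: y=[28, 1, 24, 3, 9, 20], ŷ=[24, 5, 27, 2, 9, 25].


Absolute errors: |28-24|=4, |1-5|=4, |24-27|=3, |3-2|=1, |9-9|=0, |20-25|=5
Sum = 17
MAE = 17/6 = 17/6

17/6


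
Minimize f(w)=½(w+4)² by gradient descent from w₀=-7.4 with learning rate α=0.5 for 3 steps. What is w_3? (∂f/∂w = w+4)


step 1: grad = -7.4+4 = -3.4; w = -7.4 - 0.5·(-3.4) = -5.7
step 2: grad = -5.7+4 = -1.7; w = -5.7 - 0.5·(-1.7) = -4.85
step 3: grad = -4.85+4 = -0.85; w = -4.85 - 0.5·(-0.85) = -4.425

-4.425


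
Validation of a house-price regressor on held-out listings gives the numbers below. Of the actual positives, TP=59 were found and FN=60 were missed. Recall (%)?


Recall = TP/(TP+FN)
= 59/(59+60)
= 59/119 = 49.58%

49.58%


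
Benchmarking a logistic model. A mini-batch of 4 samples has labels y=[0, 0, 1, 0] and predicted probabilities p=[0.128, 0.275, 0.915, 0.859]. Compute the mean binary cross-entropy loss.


L[0] = -ln(1-0.128) = -ln(0.872) = 0.137
L[1] = -ln(1-0.275) = -ln(0.725) = 0.3216
L[2] = -ln(0.915) = 0.0888
L[3] = -ln(1-0.859) = -ln(0.141) = 1.959
mean = (0.137 + 0.3216 + 0.0888 + 1.959)/4 = 0.6266

0.6266


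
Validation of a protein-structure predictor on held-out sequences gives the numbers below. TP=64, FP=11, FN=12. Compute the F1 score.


Precision = 64/75 = 0.8533
Recall = 64/76 = 0.8421
F1 = 2·P·R/(P+R) = 2·TP/(2·TP+FP+FN) = 128/(128+11+12) = 128/151 = 0.8477

0.8477


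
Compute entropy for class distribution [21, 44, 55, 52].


Probabilities: [21/172, 44/172, 55/172, 52/172] ≈ [0.1221, 0.2558, 0.3198, 0.3023]
H = -((21/172)·log₂(21/172) + (44/172)·log₂(44/172) + (55/172)·log₂(55/172) + (52/172)·log₂(52/172))
  = 1.9213 bits

1.9213 bits


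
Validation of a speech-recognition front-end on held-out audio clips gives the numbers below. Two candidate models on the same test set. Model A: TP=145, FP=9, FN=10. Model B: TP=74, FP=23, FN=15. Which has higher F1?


Model A: P=145/154=0.9416, R=145/155=0.9355, F1=2PR/(P+R)=2TP/(2TP+FP+FN)=290/309=0.9385
Model B: P=74/97=0.7629, R=74/89=0.8315, F1=2PR/(P+R)=2TP/(2TP+FP+FN)=148/186=0.7957
0.9385 > 0.7957 → Model A

Model A


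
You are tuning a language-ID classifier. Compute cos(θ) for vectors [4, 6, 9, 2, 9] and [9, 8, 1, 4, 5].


A·B = 4·9 + 6·8 + 9·1 + 2·4 + 9·5 = 146
‖A‖ = √218 = 14.7648, ‖B‖ = √187 = 13.6748
cos = 146/(√218·√187) = 146/√40766 = 0.7231

0.7231


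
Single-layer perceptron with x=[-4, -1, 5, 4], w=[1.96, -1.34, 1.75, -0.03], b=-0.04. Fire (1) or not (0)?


z = (-4)·(1.96) + (-1)·(-1.34) + (5)·(1.75) + (4)·(-0.03) - 0.04
  = 2.09
step(z) = 1 (z≥0)

1


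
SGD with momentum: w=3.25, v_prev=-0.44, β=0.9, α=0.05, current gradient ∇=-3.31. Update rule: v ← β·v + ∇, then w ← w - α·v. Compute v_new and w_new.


v_new = 0.9·-0.44 - 3.31 = -0.396 - 3.31 = -3.706
w_new = 3.25 - 0.05·-3.706 = 3.25 + 0.1853 = 3.4353

v_new=-3.706, w_new=3.4353


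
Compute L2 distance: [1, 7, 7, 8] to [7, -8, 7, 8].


d = √((1-7)² + (7+ 8)² + (7-7)² + (8-8)²)
  = √(36 + 225 + 0 + 0)
  = √261 = 16.1555

16.1555


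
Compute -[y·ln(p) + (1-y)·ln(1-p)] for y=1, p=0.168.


BCE = -[y·ln(p) + (1-y)·ln(1-p)]
= -1·ln(0.168) - 0
= -ln(0.168) = 1.7838

1.7838


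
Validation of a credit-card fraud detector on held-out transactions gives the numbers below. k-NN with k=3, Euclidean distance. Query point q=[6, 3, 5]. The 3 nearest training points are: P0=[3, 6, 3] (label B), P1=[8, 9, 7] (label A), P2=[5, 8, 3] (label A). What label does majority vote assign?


d(q,P0) = 4.6904  (label B)
d(q,P1) = 6.6332  (label A)
d(q,P2) = 5.4772  (label A)
Votes: A=2, B=1
Majority → A

A


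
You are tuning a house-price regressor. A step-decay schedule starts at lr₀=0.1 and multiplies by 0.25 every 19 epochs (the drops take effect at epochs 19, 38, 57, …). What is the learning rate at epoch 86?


n_drops = ⌊86/19⌋ = 4
lr = 0.1·0.25^4 = 0.1·0.00390625 = 0.000390625

0.000390625


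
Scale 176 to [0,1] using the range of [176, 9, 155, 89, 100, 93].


min=9, max=176
(176-9)/(176-9) = 167/167 = 1.0

1.0


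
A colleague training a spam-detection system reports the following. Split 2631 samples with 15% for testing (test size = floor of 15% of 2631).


Test = ⌊2631·15/100⌋ = 394
Train = 2631 - 394 = 2237

Train: 2237, Test: 394


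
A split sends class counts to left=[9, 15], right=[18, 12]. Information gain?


Parent = [27, 27], H_parent = 1
H_left = 0.9544 (n=24), H_right = 0.971 (n=30)
H_children = (24/54)·0.9544 + (30/54)·0.971 = 0.9636
IG = 1 - 0.9636 = 0.0364

0.0364


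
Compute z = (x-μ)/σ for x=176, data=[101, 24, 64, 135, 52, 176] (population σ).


μ = 92, σ = 51.6301
z = (176 - 92)/51.6301 = 1.627

1.627


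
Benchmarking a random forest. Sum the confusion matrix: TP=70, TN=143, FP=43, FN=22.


Total = TP + TN + FP + FN
= 70 + 143 + 43 + 22
= 278
(Predicted positive: 113, predicted negative: 165)

278


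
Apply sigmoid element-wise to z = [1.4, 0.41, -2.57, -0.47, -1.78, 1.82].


σ(1.4) = 1/(1+e^-1.4) = 0.8022
σ(0.41) = 1/(1+e^-0.41) = 0.6011
σ(-2.57) = 1/(1+e^2.57) = 0.0711
σ(-0.47) = 1/(1+e^0.47) = 0.3846
σ(-1.78) = 1/(1+e^1.78) = 0.1443
σ(1.82) = 1/(1+e^-1.82) = 0.8606
result = [0.8022, 0.6011, 0.0711, 0.3846, 0.1443, 0.8606]

[0.8022, 0.6011, 0.0711, 0.3846, 0.1443, 0.8606]


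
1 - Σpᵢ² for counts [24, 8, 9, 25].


Probabilities: [24/66, 8/66, 9/66, 25/66] ≈ [0.3636, 0.1212, 0.1364, 0.3788]
Σpᵢ² = (576 + 64 + 81 + 625)/66² = 1346/4356
Gini = 1 - Σpᵢ² = 1 - 1346/4356 = 0.691

0.691


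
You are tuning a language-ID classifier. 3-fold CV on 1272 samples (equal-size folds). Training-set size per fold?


Fold size = 1272/3 = 424
Training per fold = 1272 - 424 = 848

848


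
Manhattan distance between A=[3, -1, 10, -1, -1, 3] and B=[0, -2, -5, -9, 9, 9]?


d = |3-0| + |-1+ 2| + |10+ 5| + |-1+ 9| + |-1-9| + |3-9|
  = 3 + 1 + 15 + 8 + 10 + 6
  = 43

43


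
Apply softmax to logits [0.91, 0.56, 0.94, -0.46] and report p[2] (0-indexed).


Exponentials: e^0.91=2.4843, e^0.56=1.7507, e^0.94=2.56, e^-0.46=0.6313
Sum = 7.4263
Softmax = [0.3345, 0.2357, 0.3447, 0.085]
p[2] = 2.56/7.4263 = 0.3447

0.3447


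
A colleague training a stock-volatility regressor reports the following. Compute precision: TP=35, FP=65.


Precision = TP/(TP+FP)
= 35/(35+65)
= 35/100 = 35.0%

35.0%


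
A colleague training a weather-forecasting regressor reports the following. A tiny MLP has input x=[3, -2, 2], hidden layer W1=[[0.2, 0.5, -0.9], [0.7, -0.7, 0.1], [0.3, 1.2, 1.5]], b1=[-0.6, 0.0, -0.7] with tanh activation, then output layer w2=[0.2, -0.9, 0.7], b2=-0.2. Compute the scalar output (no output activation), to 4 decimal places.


z1[0] = (0.2)·(3) + (0.5)·(-2) + (-0.9)·(2) - 0.6 = -2.8
z1[1] = (0.7)·(3) + (-0.7)·(-2) + (0.1)·(2) + 0.0 = 3.7
z1[2] = (0.3)·(3) + (1.2)·(-2) + (1.5)·(2) - 0.7 = 0.8
h = tanh(z1) = [-0.9926, 0.9988, 0.664]
output = (0.2)·(-0.9926) + (-0.9)·(0.9988) + (0.7)·(0.664) - 0.2 = -0.8326

-0.8326


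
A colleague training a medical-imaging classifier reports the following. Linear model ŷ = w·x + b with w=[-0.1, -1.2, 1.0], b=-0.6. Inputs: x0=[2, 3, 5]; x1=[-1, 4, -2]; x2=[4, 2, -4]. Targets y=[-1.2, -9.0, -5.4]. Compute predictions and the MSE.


ŷ0 = (-0.1)·(2) + (-1.2)·(3) + (1.0)·(5) - 0.6 = 0.6
ŷ1 = (-0.1)·(-1) + (-1.2)·(4) + (1.0)·(-2) - 0.6 = -7.3
ŷ2 = (-0.1)·(4) + (-1.2)·(2) + (1.0)·(-4) - 0.6 = -7.4
errors² = [3.24, 2.89, 4.0]
MSE = 10.1300/3 = 3.3767

3.3767


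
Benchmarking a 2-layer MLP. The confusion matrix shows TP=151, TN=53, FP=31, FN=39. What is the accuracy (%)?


Accuracy = (TP+TN)/(TP+TN+FP+FN)
= (151+53)/(274)
= 204/274 = 74.45%

74.45%


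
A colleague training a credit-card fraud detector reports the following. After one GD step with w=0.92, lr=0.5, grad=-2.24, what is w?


w_new = w - α·∇
= 0.92 - 0.5·-2.24
= 0.92 + 1.12
= 2.04

2.04


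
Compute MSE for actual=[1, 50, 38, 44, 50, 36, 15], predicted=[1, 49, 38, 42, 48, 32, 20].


Squared errors: (1-1)²=0, (50-49)²=1, (38-38)²=0, (44-42)²=4, (50-48)²=4, (36-32)²=16, (15-20)²=25
Sum = 50
MSE = 50/7 = 50/7

50/7


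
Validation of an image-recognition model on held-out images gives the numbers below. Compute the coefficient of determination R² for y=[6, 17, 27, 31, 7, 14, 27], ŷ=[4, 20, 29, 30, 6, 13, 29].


ȳ = 18.4286
SS_res = Σ(y-ŷ)² = 24
SS_tot = Σ(y-ȳ)² = 611.71
R² = 1 - SS_res/SS_tot = 1 - 0.0392 = 0.9608

0.9608


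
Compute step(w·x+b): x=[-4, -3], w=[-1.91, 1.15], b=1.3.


z = (-4)·(-1.91) + (-3)·(1.15) + 1.3
  = 5.49
step(z) = 1 (z≥0)

1


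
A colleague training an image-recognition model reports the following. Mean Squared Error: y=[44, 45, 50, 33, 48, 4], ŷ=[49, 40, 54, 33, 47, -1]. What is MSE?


Squared errors: (44-49)²=25, (45-40)²=25, (50-54)²=16, (33-33)²=0, (48-47)²=1, (4+ 1)²=25
Sum = 92
MSE = 92/6 = 46/3

46/3


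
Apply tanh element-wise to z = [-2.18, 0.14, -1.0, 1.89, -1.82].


tanh(-2.18) = -0.9748
tanh(0.14) = 0.1391
tanh(-1.0) = -0.7616
tanh(1.89) = 0.9554
tanh(-1.82) = -0.9488
result = [-0.9748, 0.1391, -0.7616, 0.9554, -0.9488]

[-0.9748, 0.1391, -0.7616, 0.9554, -0.9488]


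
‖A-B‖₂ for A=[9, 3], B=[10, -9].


d = √((9-10)² + (3+ 9)²)
  = √(1 + 144)
  = √145 = 12.0416

12.0416


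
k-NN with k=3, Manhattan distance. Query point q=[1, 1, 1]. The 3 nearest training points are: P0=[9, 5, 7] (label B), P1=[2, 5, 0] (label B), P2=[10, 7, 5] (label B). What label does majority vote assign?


d(q,P0) = 18  (label B)
d(q,P1) = 6  (label B)
d(q,P2) = 19  (label B)
Votes: A=0, B=3
Majority → B

B


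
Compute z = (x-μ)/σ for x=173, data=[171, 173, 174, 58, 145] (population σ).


μ = 144.2, σ = 44.4225
z = (173 - 144.2)/44.4225 = 0.6483

0.6483


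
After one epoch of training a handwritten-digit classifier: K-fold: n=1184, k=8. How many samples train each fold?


Fold size = 1184/8 = 148
Training per fold = 1184 - 148 = 1036

1036


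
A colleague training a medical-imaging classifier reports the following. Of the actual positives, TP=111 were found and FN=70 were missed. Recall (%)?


Recall = TP/(TP+FN)
= 111/(111+70)
= 111/181 = 61.33%

61.33%


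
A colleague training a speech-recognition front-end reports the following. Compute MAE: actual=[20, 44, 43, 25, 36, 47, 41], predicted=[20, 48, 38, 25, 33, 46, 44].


Absolute errors: |20-20|=0, |44-48|=4, |43-38|=5, |25-25|=0, |36-33|=3, |47-46|=1, |41-44|=3
Sum = 16
MAE = 16/7 = 16/7

16/7


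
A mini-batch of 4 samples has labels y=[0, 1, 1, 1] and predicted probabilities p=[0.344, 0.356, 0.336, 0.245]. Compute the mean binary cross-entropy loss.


L[0] = -ln(1-0.344) = -ln(0.656) = 0.4216
L[1] = -ln(0.356) = 1.0328
L[2] = -ln(0.336) = 1.0906
L[3] = -ln(0.245) = 1.4065
mean = (0.4216 + 1.0328 + 1.0906 + 1.4065)/4 = 0.9879

0.9879


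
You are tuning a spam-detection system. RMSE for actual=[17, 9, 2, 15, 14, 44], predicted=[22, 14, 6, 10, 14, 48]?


MSE = 107/6 = 17.8333
RMSE = √(107/6) = 4.223

4.223


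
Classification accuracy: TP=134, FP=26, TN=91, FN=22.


Accuracy = (TP+TN)/(TP+TN+FP+FN)
= (134+91)/(273)
= 225/273 = 82.42%

82.42%


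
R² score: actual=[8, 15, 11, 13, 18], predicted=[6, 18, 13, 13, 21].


ȳ = 13
SS_res = Σ(y-ŷ)² = 26
SS_tot = Σ(y-ȳ)² = 58
R² = 1 - SS_res/SS_tot = 1 - 0.4483 = 0.5517

0.5517


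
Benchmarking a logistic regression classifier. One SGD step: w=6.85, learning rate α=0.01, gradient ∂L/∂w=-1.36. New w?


w_new = w - α·∇
= 6.85 - 0.01·-1.36
= 6.85 + 0.0136
= 6.8636

6.8636


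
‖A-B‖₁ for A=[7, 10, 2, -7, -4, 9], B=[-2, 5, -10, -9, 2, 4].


d = |7+ 2| + |10-5| + |2+ 10| + |-7+ 9| + |-4-2| + |9-4|
  = 9 + 5 + 12 + 2 + 6 + 5
  = 39

39


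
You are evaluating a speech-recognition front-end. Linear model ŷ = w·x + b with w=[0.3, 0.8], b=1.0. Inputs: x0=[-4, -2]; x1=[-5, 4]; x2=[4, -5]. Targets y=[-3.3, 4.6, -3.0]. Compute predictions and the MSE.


ŷ0 = (0.3)·(-4) + (0.8)·(-2) + 1.0 = -1.8
ŷ1 = (0.3)·(-5) + (0.8)·(4) + 1.0 = 2.7
ŷ2 = (0.3)·(4) + (0.8)·(-5) + 1.0 = -1.8
errors² = [2.25, 3.61, 1.44]
MSE = 7.3000/3 = 2.4333

2.4333


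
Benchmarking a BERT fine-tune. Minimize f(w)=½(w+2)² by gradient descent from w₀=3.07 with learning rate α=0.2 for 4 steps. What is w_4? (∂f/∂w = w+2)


step 1: grad = 3.07+2 = 5.07; w = 3.07 - 0.2·(5.07) = 2.056
step 2: grad = 2.056+2 = 4.056; w = 2.056 - 0.2·(4.056) = 1.2448
step 3: grad = 1.2448+2 = 3.2448; w = 1.2448 - 0.2·(3.2448) = 0.59584
step 4: grad = 0.59584+2 = 2.59584; w = 0.59584 - 0.2·(2.59584) = 0.076672

0.076672


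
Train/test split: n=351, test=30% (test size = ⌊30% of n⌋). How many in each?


Test = ⌊351·30/100⌋ = 105
Train = 351 - 105 = 246

Train: 246, Test: 105


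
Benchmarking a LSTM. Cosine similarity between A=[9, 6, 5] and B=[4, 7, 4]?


A·B = 9·4 + 6·7 + 5·4 = 98
‖A‖ = √142 = 11.9164, ‖B‖ = √81 = 9
cos = 98/(√142·√81) = 98/√11502 = 0.9138

0.9138


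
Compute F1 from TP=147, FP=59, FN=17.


Precision = 147/206 = 0.7136
Recall = 147/164 = 0.8963
F1 = 2·P·R/(P+R) = 2·TP/(2·TP+FP+FN) = 294/(294+59+17) = 294/370 = 0.7946

0.7946


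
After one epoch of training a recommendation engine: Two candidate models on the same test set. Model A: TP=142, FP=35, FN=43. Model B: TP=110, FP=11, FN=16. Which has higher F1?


Model A: P=142/177=0.8023, R=142/185=0.7676, F1=2PR/(P+R)=2TP/(2TP+FP+FN)=284/362=0.7845
Model B: P=110/121=0.9091, R=110/126=0.873, F1=2PR/(P+R)=2TP/(2TP+FP+FN)=220/247=0.8907
0.7845 < 0.8907 → Model B

Model B


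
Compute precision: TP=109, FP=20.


Precision = TP/(TP+FP)
= 109/(109+20)
= 109/129 = 84.5%

84.5%


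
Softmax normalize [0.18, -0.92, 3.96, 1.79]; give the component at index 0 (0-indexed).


Exponentials: e^0.18=1.1972, e^-0.92=0.3985, e^3.96=52.4573, e^1.79=5.9895
Sum = 60.0425
Softmax = [0.0199, 0.0066, 0.8737, 0.0998]
p[0] = 1.1972/60.0425 = 0.0199

0.0199


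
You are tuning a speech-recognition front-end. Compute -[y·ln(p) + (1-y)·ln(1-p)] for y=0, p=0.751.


BCE = -[y·ln(p) + (1-y)·ln(1-p)]
= -0 - 1·ln(1-0.751)
= -ln(0.249) = 1.3903

1.3903


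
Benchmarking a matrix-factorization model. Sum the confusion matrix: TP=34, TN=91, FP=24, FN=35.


Total = TP + TN + FP + FN
= 34 + 91 + 24 + 35
= 184
(Predicted positive: 58, predicted negative: 126)

184


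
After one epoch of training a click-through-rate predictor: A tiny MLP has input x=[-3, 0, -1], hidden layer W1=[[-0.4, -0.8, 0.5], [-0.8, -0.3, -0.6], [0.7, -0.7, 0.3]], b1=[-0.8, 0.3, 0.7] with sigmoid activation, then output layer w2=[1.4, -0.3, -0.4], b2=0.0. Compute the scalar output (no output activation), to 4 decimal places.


z1[0] = (-0.4)·(-3) + (-0.8)·(0) + (0.5)·(-1) - 0.8 = -0.1
z1[1] = (-0.8)·(-3) + (-0.3)·(0) + (-0.6)·(-1) + 0.3 = 3.3
z1[2] = (0.7)·(-3) + (-0.7)·(0) + (0.3)·(-1) + 0.7 = -1.7
h = sigmoid(z1) = [0.475, 0.9644, 0.1545]
output = (1.4)·(0.475) + (-0.3)·(0.9644) + (-0.4)·(0.1545) + 0.0 = 0.3139

0.3139


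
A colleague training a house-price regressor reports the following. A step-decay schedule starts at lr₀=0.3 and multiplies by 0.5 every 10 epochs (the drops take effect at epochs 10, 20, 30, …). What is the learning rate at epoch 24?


n_drops = ⌊24/10⌋ = 2
lr = 0.3·0.5^2 = 0.3·0.25 = 0.075

0.075


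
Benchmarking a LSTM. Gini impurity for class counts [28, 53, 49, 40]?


Probabilities: [28/170, 53/170, 49/170, 40/170] ≈ [0.1647, 0.3118, 0.2882, 0.2353]
Σpᵢ² = (784 + 2809 + 2401 + 1600)/170² = 7594/28900
Gini = 1 - Σpᵢ² = 1 - 7594/28900 = 0.7372

0.7372


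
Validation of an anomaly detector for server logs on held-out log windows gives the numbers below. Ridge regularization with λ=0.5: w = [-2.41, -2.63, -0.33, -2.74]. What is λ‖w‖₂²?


‖w‖₂² = (-2.41)² + (-2.63)² + (-0.33)² + (-2.74)²
     = 5.8081 + 6.9169 + 0.1089 + 7.5076
     = 20.3415
λ·‖w‖₂² = 0.5·20.3415 = 10.17075

10.17075


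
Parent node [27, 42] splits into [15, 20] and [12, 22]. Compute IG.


Parent = [27, 42], H_parent = 0.9656
H_left = 0.9852 (n=35), H_right = 0.9367 (n=34)
H_children = (35/69)·0.9852 + (34/69)·0.9367 = 0.9613
IG = 0.9656 - 0.9613 = 0.0043

0.0043


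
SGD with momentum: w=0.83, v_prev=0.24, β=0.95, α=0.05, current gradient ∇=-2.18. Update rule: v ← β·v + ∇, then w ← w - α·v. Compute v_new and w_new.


v_new = 0.95·0.24 - 2.18 = 0.228 - 2.18 = -1.952
w_new = 0.83 - 0.05·-1.952 = 0.83 + 0.0976 = 0.9276

v_new=-1.952, w_new=0.9276


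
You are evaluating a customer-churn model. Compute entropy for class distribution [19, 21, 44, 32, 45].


Probabilities: [19/161, 21/161, 44/161, 32/161, 45/161] ≈ [0.118, 0.1304, 0.2733, 0.1988, 0.2795]
H = -((19/161)·log₂(19/161) + (21/161)·log₂(21/161) + (44/161)·log₂(44/161) + (32/161)·log₂(32/161) + (45/161)·log₂(45/161))
  = 2.2359 bits

2.2359 bits


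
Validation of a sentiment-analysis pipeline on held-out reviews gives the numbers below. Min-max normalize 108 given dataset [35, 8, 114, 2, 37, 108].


min=2, max=114
(108-2)/(114-2) = 106/112 = 0.9464

0.9464


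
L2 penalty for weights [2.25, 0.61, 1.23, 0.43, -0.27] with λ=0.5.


‖w‖₂² = (2.25)² + (0.61)² + (1.23)² + (0.43)² + (-0.27)²
     = 5.0625 + 0.3721 + 1.5129 + 0.1849 + 0.0729
     = 7.2053
λ·‖w‖₂² = 0.5·7.2053 = 3.60265

3.60265


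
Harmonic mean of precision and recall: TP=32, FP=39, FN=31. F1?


Precision = 32/71 = 0.4507
Recall = 32/63 = 0.5079
F1 = 2·P·R/(P+R) = 2·TP/(2·TP+FP+FN) = 64/(64+39+31) = 64/134 = 0.4776

0.4776


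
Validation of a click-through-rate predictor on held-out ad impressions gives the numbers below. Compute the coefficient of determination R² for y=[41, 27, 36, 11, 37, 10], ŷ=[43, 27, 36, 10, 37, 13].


ȳ = 27
SS_res = Σ(y-ŷ)² = 14
SS_tot = Σ(y-ȳ)² = 922
R² = 1 - SS_res/SS_tot = 1 - 0.0152 = 0.9848

0.9848


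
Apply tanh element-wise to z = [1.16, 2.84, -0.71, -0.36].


tanh(1.16) = 0.821
tanh(2.84) = 0.9932
tanh(-0.71) = -0.6107
tanh(-0.36) = -0.3452
result = [0.821, 0.9932, -0.6107, -0.3452]

[0.821, 0.9932, -0.6107, -0.3452]


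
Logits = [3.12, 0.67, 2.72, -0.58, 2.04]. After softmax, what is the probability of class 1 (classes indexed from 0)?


Exponentials: e^3.12=22.6464, e^0.67=1.9542, e^2.72=15.1803, e^-0.58=0.5599, e^2.04=7.6906
Sum = 48.0314
Softmax = [0.4715, 0.0407, 0.316, 0.0117, 0.1601]
p[1] = 1.9542/48.0314 = 0.0407

0.0407


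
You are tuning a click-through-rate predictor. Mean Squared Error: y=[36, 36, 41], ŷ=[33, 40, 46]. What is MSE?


Squared errors: (36-33)²=9, (36-40)²=16, (41-46)²=25
Sum = 50
MSE = 50/3 = 50/3

50/3


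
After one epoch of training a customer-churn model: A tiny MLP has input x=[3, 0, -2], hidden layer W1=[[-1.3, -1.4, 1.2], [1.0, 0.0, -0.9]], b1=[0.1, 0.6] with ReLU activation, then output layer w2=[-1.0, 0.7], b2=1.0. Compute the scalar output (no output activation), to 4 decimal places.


z1[0] = (-1.3)·(3) + (-1.4)·(0) + (1.2)·(-2) + 0.1 = -6.2
z1[1] = (1.0)·(3) + (0.0)·(0) + (-0.9)·(-2) + 0.6 = 5.4
h = ReLU(z1) = [0.0, 5.4]
output = (-1.0)·(0.0) + (0.7)·(5.4) + 1.0 = 4.78

4.78


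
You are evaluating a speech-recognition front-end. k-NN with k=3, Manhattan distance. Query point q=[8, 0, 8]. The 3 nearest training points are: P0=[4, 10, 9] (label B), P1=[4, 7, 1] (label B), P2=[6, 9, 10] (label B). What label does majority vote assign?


d(q,P0) = 15  (label B)
d(q,P1) = 18  (label B)
d(q,P2) = 13  (label B)
Votes: A=0, B=3
Majority → B

B


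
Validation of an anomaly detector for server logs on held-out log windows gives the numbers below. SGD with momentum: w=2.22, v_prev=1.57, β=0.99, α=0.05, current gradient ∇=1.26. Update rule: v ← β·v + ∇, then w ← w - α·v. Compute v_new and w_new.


v_new = 0.99·1.57 + 1.26 = 1.5543 + 1.26 = 2.8143
w_new = 2.22 - 0.05·2.8143 = 2.22 - 0.140715 = 2.079285

v_new=2.8143, w_new=2.079285


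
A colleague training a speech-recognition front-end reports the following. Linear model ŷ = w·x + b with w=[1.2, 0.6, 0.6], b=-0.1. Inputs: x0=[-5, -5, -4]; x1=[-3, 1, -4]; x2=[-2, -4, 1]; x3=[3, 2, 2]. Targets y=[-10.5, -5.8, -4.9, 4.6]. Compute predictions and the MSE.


ŷ0 = (1.2)·(-5) + (0.6)·(-5) + (0.6)·(-4) - 0.1 = -11.5
ŷ1 = (1.2)·(-3) + (0.6)·(1) + (0.6)·(-4) - 0.1 = -5.5
ŷ2 = (1.2)·(-2) + (0.6)·(-4) + (0.6)·(1) - 0.1 = -4.3
ŷ3 = (1.2)·(3) + (0.6)·(2) + (0.6)·(2) - 0.1 = 5.9
errors² = [1.0, 0.09, 0.36, 1.69]
MSE = 3.1400/4 = 0.785

0.785


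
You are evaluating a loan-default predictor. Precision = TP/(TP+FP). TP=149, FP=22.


Precision = TP/(TP+FP)
= 149/(149+22)
= 149/171 = 87.13%

87.13%


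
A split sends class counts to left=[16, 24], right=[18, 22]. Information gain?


Parent = [34, 46], H_parent = 0.9837
H_left = 0.971 (n=40), H_right = 0.9928 (n=40)
H_children = (40/80)·0.971 + (40/80)·0.9928 = 0.9819
IG = 0.9837 - 0.9819 = 0.0018

0.0018


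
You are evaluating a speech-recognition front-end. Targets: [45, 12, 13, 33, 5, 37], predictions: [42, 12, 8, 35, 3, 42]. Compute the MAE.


Absolute errors: |45-42|=3, |12-12|=0, |13-8|=5, |33-35|=2, |5-3|=2, |37-42|=5
Sum = 17
MAE = 17/6 = 17/6

17/6


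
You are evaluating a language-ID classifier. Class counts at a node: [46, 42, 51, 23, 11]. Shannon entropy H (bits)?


Probabilities: [46/173, 42/173, 51/173, 23/173, 11/173] ≈ [0.2659, 0.2428, 0.2948, 0.1329, 0.0636]
H = -((46/173)·log₂(46/173) + (42/173)·log₂(42/173) + (51/173)·log₂(51/173) + (23/173)·log₂(23/173) + (11/173)·log₂(11/173))
  = 2.1632 bits

2.1632 bits


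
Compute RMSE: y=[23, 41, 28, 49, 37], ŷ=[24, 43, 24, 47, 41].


MSE = 41/5 = 8.2
RMSE = √(41/5) = 2.8636

2.8636


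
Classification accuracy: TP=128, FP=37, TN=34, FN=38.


Accuracy = (TP+TN)/(TP+TN+FP+FN)
= (128+34)/(237)
= 162/237 = 68.35%

68.35%


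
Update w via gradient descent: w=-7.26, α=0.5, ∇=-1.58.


w_new = w - α·∇
= -7.26 - 0.5·-1.58
= -7.26 + 0.79
= -6.47

-6.47


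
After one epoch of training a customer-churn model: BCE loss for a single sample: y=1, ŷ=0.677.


BCE = -[y·ln(p) + (1-y)·ln(1-p)]
= -1·ln(0.677) - 0
= -ln(0.677) = 0.3901

0.3901


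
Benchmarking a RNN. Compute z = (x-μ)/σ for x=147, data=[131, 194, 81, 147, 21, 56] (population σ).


μ = 105, σ = 58.3009
z = (147 - 105)/58.3009 = 0.7204

0.7204


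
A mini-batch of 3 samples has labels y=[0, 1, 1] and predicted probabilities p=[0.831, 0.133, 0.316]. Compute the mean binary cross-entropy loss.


L[0] = -ln(1-0.831) = -ln(0.169) = 1.7779
L[1] = -ln(0.133) = 2.0174
L[2] = -ln(0.316) = 1.152
mean = (1.7779 + 2.0174 + 1.152)/3 = 1.6491

1.6491


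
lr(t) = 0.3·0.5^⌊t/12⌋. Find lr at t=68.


n_drops = ⌊68/12⌋ = 5
lr = 0.3·0.5^5 = 0.3·0.03125 = 0.009375

0.009375


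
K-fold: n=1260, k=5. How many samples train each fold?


Fold size = 1260/5 = 252
Training per fold = 1260 - 252 = 1008

1008


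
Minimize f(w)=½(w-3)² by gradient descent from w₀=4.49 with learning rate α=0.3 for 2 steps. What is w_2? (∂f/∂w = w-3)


step 1: grad = 4.49-3 = 1.49; w = 4.49 - 0.3·(1.49) = 4.043
step 2: grad = 4.043-3 = 1.043; w = 4.043 - 0.3·(1.043) = 3.7301

3.7301


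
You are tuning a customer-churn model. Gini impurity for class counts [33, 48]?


Probabilities: [33/81, 48/81] ≈ [0.4074, 0.5926]
Σpᵢ² = (1089 + 2304)/81² = 3393/6561
Gini = 1 - Σpᵢ² = 1 - 3393/6561 = 0.4829

0.4829


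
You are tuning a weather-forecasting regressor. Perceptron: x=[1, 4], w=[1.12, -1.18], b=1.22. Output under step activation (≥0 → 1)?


z = (1)·(1.12) + (4)·(-1.18) + 1.22
  = -2.38
step(z) = 0 (z<0)

0


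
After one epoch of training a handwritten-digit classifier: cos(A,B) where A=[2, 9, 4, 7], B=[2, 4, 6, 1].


A·B = 2·2 + 9·4 + 4·6 + 7·1 = 71
‖A‖ = √150 = 12.2474, ‖B‖ = √57 = 7.5498
cos = 71/(√150·√57) = 71/√8550 = 0.7678

0.7678


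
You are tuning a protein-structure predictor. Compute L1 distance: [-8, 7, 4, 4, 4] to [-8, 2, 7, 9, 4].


d = |-8+ 8| + |7-2| + |4-7| + |4-9| + |4-4|
  = 0 + 5 + 3 + 5 + 0
  = 13

13


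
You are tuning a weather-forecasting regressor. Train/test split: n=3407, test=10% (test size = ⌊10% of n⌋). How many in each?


Test = ⌊3407·10/100⌋ = 340
Train = 3407 - 340 = 3067

Train: 3067, Test: 340


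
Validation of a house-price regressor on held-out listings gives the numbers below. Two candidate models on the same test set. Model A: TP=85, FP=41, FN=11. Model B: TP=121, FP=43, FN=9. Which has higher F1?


Model A: P=85/126=0.6746, R=85/96=0.8854, F1=2PR/(P+R)=2TP/(2TP+FP+FN)=170/222=0.7658
Model B: P=121/164=0.7378, R=121/130=0.9308, F1=2PR/(P+R)=2TP/(2TP+FP+FN)=242/294=0.8231
0.7658 < 0.8231 → Model B

Model B


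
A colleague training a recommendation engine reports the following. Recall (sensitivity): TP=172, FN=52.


Recall = TP/(TP+FN)
= 172/(172+52)
= 172/224 = 76.79%

76.79%


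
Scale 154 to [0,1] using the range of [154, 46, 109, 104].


min=46, max=154
(154-46)/(154-46) = 108/108 = 1.0

1.0


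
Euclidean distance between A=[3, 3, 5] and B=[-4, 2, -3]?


d = √((3+ 4)² + (3-2)² + (5+ 3)²)
  = √(49 + 1 + 64)
  = √114 = 10.6771

10.6771


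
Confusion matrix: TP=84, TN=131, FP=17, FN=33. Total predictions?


Total = TP + TN + FP + FN
= 84 + 131 + 17 + 33
= 265
(Predicted positive: 101, predicted negative: 164)

265


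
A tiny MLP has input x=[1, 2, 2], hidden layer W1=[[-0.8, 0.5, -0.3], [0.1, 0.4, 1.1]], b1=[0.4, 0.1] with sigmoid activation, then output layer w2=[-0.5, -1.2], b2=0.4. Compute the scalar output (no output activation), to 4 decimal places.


z1[0] = (-0.8)·(1) + (0.5)·(2) + (-0.3)·(2) + 0.4 = 0.0
z1[1] = (0.1)·(1) + (0.4)·(2) + (1.1)·(2) + 0.1 = 3.2
h = sigmoid(z1) = [0.5, 0.9608]
output = (-0.5)·(0.5) + (-1.2)·(0.9608) + 0.4 = -1.003

-1.003


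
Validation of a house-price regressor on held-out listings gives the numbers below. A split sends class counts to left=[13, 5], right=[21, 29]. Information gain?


Parent = [34, 34], H_parent = 1
H_left = 0.8524 (n=18), H_right = 0.9815 (n=50)
H_children = (18/68)·0.8524 + (50/68)·0.9815 = 0.9473
IG = 1 - 0.9473 = 0.0527

0.0527


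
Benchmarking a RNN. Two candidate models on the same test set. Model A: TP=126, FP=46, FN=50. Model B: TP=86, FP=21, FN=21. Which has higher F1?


Model A: P=126/172=0.7326, R=126/176=0.7159, F1=2PR/(P+R)=2TP/(2TP+FP+FN)=252/348=0.7241
Model B: P=86/107=0.8037, R=86/107=0.8037, F1=2PR/(P+R)=2TP/(2TP+FP+FN)=172/214=0.8037
0.7241 < 0.8037 → Model B

Model B


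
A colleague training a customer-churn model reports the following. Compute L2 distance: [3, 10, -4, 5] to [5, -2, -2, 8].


d = √((3-5)² + (10+ 2)² + (-4+ 2)² + (5-8)²)
  = √(4 + 144 + 4 + 9)
  = √161 = 12.6886

12.6886


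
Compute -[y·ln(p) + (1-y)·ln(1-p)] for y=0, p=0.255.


BCE = -[y·ln(p) + (1-y)·ln(1-p)]
= -0 - 1·ln(1-0.255)
= -ln(0.745) = 0.2944

0.2944


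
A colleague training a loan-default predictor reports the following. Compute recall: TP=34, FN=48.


Recall = TP/(TP+FN)
= 34/(34+48)
= 34/82 = 41.46%

41.46%


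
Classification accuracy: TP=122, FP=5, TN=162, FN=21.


Accuracy = (TP+TN)/(TP+TN+FP+FN)
= (122+162)/(310)
= 284/310 = 91.61%

91.61%


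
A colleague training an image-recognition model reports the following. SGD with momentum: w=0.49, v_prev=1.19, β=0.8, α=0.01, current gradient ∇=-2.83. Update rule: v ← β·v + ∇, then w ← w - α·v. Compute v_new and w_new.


v_new = 0.8·1.19 - 2.83 = 0.952 - 2.83 = -1.878
w_new = 0.49 - 0.01·-1.878 = 0.49 + 0.01878 = 0.50878

v_new=-1.878, w_new=0.50878


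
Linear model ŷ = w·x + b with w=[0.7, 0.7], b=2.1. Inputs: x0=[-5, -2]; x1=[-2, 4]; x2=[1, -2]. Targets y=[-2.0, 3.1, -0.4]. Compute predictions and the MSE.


ŷ0 = (0.7)·(-5) + (0.7)·(-2) + 2.1 = -2.8
ŷ1 = (0.7)·(-2) + (0.7)·(4) + 2.1 = 3.5
ŷ2 = (0.7)·(1) + (0.7)·(-2) + 2.1 = 1.4
errors² = [0.64, 0.16, 3.24]
MSE = 4.0400/3 = 1.3467

1.3467


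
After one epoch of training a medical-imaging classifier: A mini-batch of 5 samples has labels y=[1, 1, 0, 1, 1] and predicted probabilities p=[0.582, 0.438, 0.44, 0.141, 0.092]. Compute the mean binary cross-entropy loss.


L[0] = -ln(0.582) = 0.5413
L[1] = -ln(0.438) = 0.8255
L[2] = -ln(1-0.44) = -ln(0.56) = 0.5798
L[3] = -ln(0.141) = 1.959
L[4] = -ln(0.092) = 2.386
mean = (0.5413 + 0.8255 + 0.5798 + 1.959 + 2.386)/5 = 1.2583

1.2583


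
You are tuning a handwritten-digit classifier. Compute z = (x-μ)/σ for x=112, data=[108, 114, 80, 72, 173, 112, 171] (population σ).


μ = 118.5714, σ = 36.9241
z = (112 - 118.5714)/36.9241 = -0.178

-0.178


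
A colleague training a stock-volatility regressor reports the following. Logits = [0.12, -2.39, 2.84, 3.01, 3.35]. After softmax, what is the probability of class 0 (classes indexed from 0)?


Exponentials: e^0.12=1.1275, e^-2.39=0.0916, e^2.84=17.1158, e^3.01=20.2874, e^3.35=28.5027
Sum = 67.125
Softmax = [0.0168, 0.0014, 0.255, 0.3022, 0.4246]
p[0] = 1.1275/67.125 = 0.0168

0.0168


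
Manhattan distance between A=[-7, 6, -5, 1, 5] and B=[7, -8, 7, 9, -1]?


d = |-7-7| + |6+ 8| + |-5-7| + |1-9| + |5+ 1|
  = 14 + 14 + 12 + 8 + 6
  = 54

54


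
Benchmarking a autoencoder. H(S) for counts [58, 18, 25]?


Probabilities: [58/101, 18/101, 25/101] ≈ [0.5743, 0.1782, 0.2475]
H = -((58/101)·log₂(58/101) + (18/101)·log₂(18/101) + (25/101)·log₂(25/101))
  = 1.4016 bits

1.4016 bits


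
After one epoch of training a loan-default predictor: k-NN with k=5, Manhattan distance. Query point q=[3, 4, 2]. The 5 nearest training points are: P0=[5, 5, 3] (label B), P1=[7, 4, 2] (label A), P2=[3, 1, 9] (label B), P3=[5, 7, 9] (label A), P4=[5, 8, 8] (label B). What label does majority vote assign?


d(q,P0) = 4  (label B)
d(q,P1) = 4  (label A)
d(q,P2) = 10  (label B)
d(q,P3) = 12  (label A)
d(q,P4) = 12  (label B)
Votes: A=2, B=3
Majority → B

B
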